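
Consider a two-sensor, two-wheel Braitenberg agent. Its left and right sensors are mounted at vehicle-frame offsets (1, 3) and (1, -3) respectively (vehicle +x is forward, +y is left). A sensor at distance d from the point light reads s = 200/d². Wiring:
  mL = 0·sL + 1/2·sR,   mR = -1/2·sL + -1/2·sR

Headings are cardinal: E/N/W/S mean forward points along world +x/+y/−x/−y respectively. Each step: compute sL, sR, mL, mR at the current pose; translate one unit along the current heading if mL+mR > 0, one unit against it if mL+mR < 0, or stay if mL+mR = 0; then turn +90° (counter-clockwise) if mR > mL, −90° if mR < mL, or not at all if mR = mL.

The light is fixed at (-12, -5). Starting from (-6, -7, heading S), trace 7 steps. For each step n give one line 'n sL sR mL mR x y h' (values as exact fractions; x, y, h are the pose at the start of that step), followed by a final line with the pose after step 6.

n=0: pose=(-6,-7,S); sL=20/9, sR=100/9; mL=50/9, mR=-20/3; mL+mR=-10/9 → advance -1; mR−mL=-110/9 → turn -1·90°
n=1: pose=(-6,-6,W); sL=200/41, sR=200/29; mL=100/29, mR=-7000/1189; mL+mR=-100/41 → advance -1; mR−mL=-11100/1189 → turn -1·90°
n=2: pose=(-5,-6,N); sL=25/2, sR=2; mL=1, mR=-29/4; mL+mR=-25/4 → advance -1; mR−mL=-33/4 → turn -1·90°
n=3: pose=(-5,-7,E); sL=40/13, sR=200/89; mL=100/89, mR=-3080/1157; mL+mR=-20/13 → advance -1; mR−mL=-4380/1157 → turn -1·90°
n=4: pose=(-6,-7,S); sL=20/9, sR=100/9; mL=50/9, mR=-20/3; mL+mR=-10/9 → advance -1; mR−mL=-110/9 → turn -1·90°
n=5: pose=(-6,-6,W); sL=200/41, sR=200/29; mL=100/29, mR=-7000/1189; mL+mR=-100/41 → advance -1; mR−mL=-11100/1189 → turn -1·90°
n=6: pose=(-5,-6,N); sL=25/2, sR=2; mL=1, mR=-29/4; mL+mR=-25/4 → advance -1; mR−mL=-33/4 → turn -1·90°

0 20/9 100/9 50/9 -20/3 -6 -7 S
1 200/41 200/29 100/29 -7000/1189 -6 -6 W
2 25/2 2 1 -29/4 -5 -6 N
3 40/13 200/89 100/89 -3080/1157 -5 -7 E
4 20/9 100/9 50/9 -20/3 -6 -7 S
5 200/41 200/29 100/29 -7000/1189 -6 -6 W
6 25/2 2 1 -29/4 -5 -6 N
final -5 -7 E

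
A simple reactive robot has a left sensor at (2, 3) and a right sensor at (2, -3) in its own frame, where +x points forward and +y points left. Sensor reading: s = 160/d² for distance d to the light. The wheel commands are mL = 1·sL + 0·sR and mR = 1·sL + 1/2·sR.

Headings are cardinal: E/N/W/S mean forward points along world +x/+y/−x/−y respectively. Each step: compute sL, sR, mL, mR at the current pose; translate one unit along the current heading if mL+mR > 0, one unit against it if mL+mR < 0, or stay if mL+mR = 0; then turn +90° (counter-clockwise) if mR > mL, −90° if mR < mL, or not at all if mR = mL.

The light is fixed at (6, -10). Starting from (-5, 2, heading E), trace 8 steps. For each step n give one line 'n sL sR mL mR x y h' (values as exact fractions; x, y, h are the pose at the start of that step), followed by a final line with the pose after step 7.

n=0: pose=(-5,2,E); sL=80/153, sR=80/81; mL=80/153, mR=1400/1377; mL+mR=2120/1377 → advance +1; mR−mL=40/81 → turn +1·90°
n=1: pose=(-4,2,N); sL=32/73, sR=32/49; mL=32/73, mR=2736/3577; mL+mR=4304/3577 → advance +1; mR−mL=16/49 → turn +1·90°
n=2: pose=(-4,3,W); sL=40/61, sR=2/5; mL=40/61, mR=261/305; mL+mR=461/305 → advance +1; mR−mL=1/5 → turn +1·90°
n=3: pose=(-5,3,S); sL=32/37, sR=160/317; mL=32/37, mR=13104/11729; mL+mR=23248/11729 → advance +1; mR−mL=80/317 → turn +1·90°
n=4: pose=(-5,2,E); sL=80/153, sR=80/81; mL=80/153, mR=1400/1377; mL+mR=2120/1377 → advance +1; mR−mL=40/81 → turn +1·90°
n=5: pose=(-4,2,N); sL=32/73, sR=32/49; mL=32/73, mR=2736/3577; mL+mR=4304/3577 → advance +1; mR−mL=16/49 → turn +1·90°
n=6: pose=(-4,3,W); sL=40/61, sR=2/5; mL=40/61, mR=261/305; mL+mR=461/305 → advance +1; mR−mL=1/5 → turn +1·90°
n=7: pose=(-5,3,S); sL=32/37, sR=160/317; mL=32/37, mR=13104/11729; mL+mR=23248/11729 → advance +1; mR−mL=80/317 → turn +1·90°

0 80/153 80/81 80/153 1400/1377 -5 2 E
1 32/73 32/49 32/73 2736/3577 -4 2 N
2 40/61 2/5 40/61 261/305 -4 3 W
3 32/37 160/317 32/37 13104/11729 -5 3 S
4 80/153 80/81 80/153 1400/1377 -5 2 E
5 32/73 32/49 32/73 2736/3577 -4 2 N
6 40/61 2/5 40/61 261/305 -4 3 W
7 32/37 160/317 32/37 13104/11729 -5 3 S
final -5 2 E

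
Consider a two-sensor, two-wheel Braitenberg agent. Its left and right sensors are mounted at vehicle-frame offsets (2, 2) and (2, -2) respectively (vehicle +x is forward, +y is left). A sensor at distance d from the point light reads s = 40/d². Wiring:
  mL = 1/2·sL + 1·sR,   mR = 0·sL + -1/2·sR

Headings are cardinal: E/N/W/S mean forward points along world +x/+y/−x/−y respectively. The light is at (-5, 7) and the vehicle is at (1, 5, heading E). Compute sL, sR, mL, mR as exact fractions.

5/8 1/2 13/16 -1/4

left sensor world pos  = (3, 7); dL² = 64
right sensor world pos = (3, 3); dR² = 80
sL = 40/64 = 5/8
sR = 40/80 = 1/2
mL = 1/2·sL + 1·sR = 13/16
mR = 0·sL + -1/2·sR = -1/4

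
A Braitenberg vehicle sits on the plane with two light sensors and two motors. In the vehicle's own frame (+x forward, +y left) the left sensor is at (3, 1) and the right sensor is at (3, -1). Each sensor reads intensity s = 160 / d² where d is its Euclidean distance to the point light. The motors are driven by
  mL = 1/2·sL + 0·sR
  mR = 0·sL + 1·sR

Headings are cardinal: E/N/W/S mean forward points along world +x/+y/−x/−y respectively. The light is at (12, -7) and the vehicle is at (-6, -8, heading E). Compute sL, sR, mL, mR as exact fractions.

32/45 160/229 16/45 160/229

left sensor world pos  = (-3, -7); dL² = 225
right sensor world pos = (-3, -9); dR² = 229
sL = 160/225 = 32/45
sR = 160/229 = 160/229
mL = 1/2·sL + 0·sR = 16/45
mR = 0·sL + 1·sR = 160/229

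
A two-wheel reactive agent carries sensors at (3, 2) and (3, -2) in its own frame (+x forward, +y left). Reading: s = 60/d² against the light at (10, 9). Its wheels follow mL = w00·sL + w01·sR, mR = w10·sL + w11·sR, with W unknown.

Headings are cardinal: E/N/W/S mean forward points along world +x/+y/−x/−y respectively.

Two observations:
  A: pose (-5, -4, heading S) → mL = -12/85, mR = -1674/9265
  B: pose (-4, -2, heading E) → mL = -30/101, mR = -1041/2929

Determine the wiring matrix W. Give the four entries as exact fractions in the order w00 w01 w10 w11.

obs A: pose=(-5,-4,S) → sL=12/85, sR=12/109, mL=-12/85, mR=-1674/9265
obs B: pose=(-4,-2,E) → sL=30/101, sR=6/29, mL=-30/101, mR=-1041/2929
sensor matrix S = [[12/85, 12/109], [30/101, 6/29]]; det S = -94752/27137185
solve [mL_A; mL_B] = S·[w00; w01] and [mR_A; mR_B] = S·[w10; w11]:
  w00 = -1, w01 = 0, w10 = -1/2, w11 = -1

-1 0 -1/2 -1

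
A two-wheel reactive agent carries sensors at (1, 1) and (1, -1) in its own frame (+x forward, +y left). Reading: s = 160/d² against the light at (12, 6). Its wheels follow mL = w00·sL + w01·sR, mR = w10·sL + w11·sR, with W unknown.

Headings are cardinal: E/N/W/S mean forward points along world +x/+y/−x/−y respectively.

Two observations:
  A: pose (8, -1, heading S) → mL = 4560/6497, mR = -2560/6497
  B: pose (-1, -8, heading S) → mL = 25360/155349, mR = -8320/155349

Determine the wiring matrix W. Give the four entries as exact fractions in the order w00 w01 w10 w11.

obs A: pose=(8,-1,S) → sL=160/73, sR=160/89, mL=4560/6497, mR=-2560/6497
obs B: pose=(-1,-8,S) → sL=160/369, sR=160/421, mL=25360/155349, mR=-8320/155349
sensor matrix S = [[160/73, 160/89], [160/369, 160/421]]; det S = 53964800/1009302453
solve [mL_A; mL_B] = S·[w00; w01] and [mR_A; mR_B] = S·[w10; w11]:
  w00 = -1/2, w01 = 1, w10 = -1, w11 = 1

-1/2 1 -1 1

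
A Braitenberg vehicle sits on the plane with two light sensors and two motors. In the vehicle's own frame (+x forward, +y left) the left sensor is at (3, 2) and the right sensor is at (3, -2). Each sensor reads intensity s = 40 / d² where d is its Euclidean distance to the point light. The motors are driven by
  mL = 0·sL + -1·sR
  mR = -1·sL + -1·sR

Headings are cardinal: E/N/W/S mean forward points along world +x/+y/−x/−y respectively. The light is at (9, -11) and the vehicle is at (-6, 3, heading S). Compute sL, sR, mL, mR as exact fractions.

4/29 4/41 -4/41 -280/1189

left sensor world pos  = (-4, 0); dL² = 290
right sensor world pos = (-8, 0); dR² = 410
sL = 40/290 = 4/29
sR = 40/410 = 4/41
mL = 0·sL + -1·sR = -4/41
mR = -1·sL + -1·sR = -280/1189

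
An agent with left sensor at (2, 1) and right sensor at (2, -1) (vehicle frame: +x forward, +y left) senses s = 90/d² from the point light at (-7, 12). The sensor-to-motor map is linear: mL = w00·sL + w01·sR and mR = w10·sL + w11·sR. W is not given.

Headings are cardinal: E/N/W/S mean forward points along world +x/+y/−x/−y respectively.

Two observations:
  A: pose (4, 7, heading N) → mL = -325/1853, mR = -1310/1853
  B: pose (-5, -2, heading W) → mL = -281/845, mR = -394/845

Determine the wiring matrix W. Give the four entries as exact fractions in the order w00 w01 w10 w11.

1/2 -1 -1/2 -1/2

obs A: pose=(4,7,N) → sL=90/109, sR=10/17, mL=-325/1853, mR=-1310/1853
obs B: pose=(-5,-2,W) → sL=2/5, sR=90/169, mL=-281/845, mR=-394/845
sensor matrix S = [[90/109, 10/17], [2/5, 90/169]]; det S = 64016/313157
solve [mL_A; mL_B] = S·[w00; w01] and [mR_A; mR_B] = S·[w10; w11]:
  w00 = 1/2, w01 = -1, w10 = -1/2, w11 = -1/2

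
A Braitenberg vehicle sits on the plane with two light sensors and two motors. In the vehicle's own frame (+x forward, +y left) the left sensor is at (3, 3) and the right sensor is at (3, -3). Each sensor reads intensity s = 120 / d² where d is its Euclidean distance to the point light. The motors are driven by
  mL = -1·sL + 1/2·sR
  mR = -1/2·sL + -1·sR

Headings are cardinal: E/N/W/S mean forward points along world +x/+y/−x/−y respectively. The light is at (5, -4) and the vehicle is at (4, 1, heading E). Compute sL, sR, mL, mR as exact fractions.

30/17 15 195/34 -270/17

left sensor world pos  = (7, 4); dL² = 68
right sensor world pos = (7, -2); dR² = 8
sL = 120/68 = 30/17
sR = 120/8 = 15
mL = -1·sL + 1/2·sR = 195/34
mR = -1/2·sL + -1·sR = -270/17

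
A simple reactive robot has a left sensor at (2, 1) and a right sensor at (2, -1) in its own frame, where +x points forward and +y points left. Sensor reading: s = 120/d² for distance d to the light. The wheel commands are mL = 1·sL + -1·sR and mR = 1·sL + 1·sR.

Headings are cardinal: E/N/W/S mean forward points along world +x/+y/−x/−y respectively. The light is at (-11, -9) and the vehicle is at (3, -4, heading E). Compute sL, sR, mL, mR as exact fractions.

30/73 15/34 -75/2482 2115/2482

left sensor world pos  = (5, -3); dL² = 292
right sensor world pos = (5, -5); dR² = 272
sL = 120/292 = 30/73
sR = 120/272 = 15/34
mL = 1·sL + -1·sR = -75/2482
mR = 1·sL + 1·sR = 2115/2482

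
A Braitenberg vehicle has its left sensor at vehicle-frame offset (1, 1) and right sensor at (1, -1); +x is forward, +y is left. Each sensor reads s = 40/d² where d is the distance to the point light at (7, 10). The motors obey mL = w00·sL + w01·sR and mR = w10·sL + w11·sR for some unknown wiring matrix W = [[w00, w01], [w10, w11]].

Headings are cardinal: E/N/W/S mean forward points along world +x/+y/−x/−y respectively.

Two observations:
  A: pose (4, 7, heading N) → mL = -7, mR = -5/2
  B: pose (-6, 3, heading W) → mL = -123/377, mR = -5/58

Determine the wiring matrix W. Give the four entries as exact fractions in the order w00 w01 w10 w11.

obs A: pose=(4,7,N) → sL=2, sR=5, mL=-7, mR=-5/2
obs B: pose=(-6,3,W) → sL=2/13, sR=5/29, mL=-123/377, mR=-5/58
sensor matrix S = [[2, 5], [2/13, 5/29]]; det S = -160/377
solve [mL_A; mL_B] = S·[w00; w01] and [mR_A; mR_B] = S·[w10; w11]:
  w00 = -1, w01 = -1, w10 = 0, w11 = -1/2

-1 -1 0 -1/2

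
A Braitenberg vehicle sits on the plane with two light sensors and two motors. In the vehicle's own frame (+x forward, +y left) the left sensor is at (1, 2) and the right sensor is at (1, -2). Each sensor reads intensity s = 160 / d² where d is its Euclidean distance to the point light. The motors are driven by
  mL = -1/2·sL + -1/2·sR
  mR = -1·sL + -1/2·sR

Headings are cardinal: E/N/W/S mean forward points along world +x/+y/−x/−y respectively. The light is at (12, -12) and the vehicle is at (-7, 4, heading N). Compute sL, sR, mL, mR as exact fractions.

left sensor world pos  = (-9, 5); dL² = 730
right sensor world pos = (-5, 5); dR² = 578
sL = 160/730 = 16/73
sR = 160/578 = 80/289
mL = -1/2·sL + -1/2·sR = -5232/21097
mR = -1·sL + -1/2·sR = -7544/21097

16/73 80/289 -5232/21097 -7544/21097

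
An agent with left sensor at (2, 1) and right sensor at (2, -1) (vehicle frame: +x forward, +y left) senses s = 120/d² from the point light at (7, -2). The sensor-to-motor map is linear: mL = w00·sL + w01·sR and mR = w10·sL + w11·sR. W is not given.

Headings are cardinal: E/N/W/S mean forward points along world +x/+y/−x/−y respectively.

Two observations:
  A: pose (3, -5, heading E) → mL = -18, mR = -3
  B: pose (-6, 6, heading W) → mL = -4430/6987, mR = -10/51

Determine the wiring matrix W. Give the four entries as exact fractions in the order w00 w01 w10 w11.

obs A: pose=(3,-5,E) → sL=15, sR=6, mL=-18, mR=-3
obs B: pose=(-6,6,W) → sL=60/137, sR=20/51, mL=-4430/6987, mR=-10/51
sensor matrix S = [[15, 6], [60/137, 20/51]]; det S = 7580/2329
solve [mL_A; mL_B] = S·[w00; w01] and [mR_A; mR_B] = S·[w10; w11]:
  w00 = -1, w01 = -1/2, w10 = 0, w11 = -1/2

-1 -1/2 0 -1/2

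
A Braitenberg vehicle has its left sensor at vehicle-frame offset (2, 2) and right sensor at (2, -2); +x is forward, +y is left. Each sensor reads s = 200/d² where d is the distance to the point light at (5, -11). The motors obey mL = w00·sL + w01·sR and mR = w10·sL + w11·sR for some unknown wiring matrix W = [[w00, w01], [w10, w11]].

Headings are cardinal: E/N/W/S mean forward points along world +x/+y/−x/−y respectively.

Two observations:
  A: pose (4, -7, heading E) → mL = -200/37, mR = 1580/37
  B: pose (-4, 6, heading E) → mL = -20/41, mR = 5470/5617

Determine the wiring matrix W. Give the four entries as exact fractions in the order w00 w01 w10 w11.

obs A: pose=(4,-7,E) → sL=200/37, sR=40, mL=-200/37, mR=1580/37
obs B: pose=(-4,6,E) → sL=20/41, sR=100/137, mL=-20/41, mR=5470/5617
sensor matrix S = [[200/37, 40], [20/41, 100/137]]; det S = -3235200/207829
solve [mL_A; mL_B] = S·[w00; w01] and [mR_A; mR_B] = S·[w10; w11]:
  w00 = -1, w01 = 0, w10 = 1/2, w11 = 1

-1 0 1/2 1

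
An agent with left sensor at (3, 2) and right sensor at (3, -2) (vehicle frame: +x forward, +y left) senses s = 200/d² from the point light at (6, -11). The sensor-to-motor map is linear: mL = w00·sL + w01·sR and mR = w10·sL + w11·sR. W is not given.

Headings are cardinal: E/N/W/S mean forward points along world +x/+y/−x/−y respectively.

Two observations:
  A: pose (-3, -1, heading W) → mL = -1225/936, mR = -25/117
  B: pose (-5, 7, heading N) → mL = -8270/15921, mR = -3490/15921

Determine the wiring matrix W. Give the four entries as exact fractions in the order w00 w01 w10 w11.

-1 -1/2 1/2 -1

obs A: pose=(-3,-1,W) → sL=25/26, sR=25/36, mL=-1225/936, mR=-25/117
obs B: pose=(-5,7,N) → sL=20/61, sR=100/261, mL=-8270/15921, mR=-3490/15921
sensor matrix S = [[25/26, 25/36], [20/61, 100/261]]; det S = 29125/206973
solve [mL_A; mL_B] = S·[w00; w01] and [mR_A; mR_B] = S·[w10; w11]:
  w00 = -1, w01 = -1/2, w10 = 1/2, w11 = -1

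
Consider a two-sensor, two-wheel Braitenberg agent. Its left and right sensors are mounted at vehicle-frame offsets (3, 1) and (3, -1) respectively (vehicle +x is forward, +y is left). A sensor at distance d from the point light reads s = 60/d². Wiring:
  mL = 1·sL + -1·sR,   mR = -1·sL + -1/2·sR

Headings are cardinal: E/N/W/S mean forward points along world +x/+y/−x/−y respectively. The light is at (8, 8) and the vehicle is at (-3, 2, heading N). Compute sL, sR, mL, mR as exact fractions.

20/51 60/109 -880/5559 -3710/5559

left sensor world pos  = (-4, 5); dL² = 153
right sensor world pos = (-2, 5); dR² = 109
sL = 60/153 = 20/51
sR = 60/109 = 60/109
mL = 1·sL + -1·sR = -880/5559
mR = -1·sL + -1/2·sR = -3710/5559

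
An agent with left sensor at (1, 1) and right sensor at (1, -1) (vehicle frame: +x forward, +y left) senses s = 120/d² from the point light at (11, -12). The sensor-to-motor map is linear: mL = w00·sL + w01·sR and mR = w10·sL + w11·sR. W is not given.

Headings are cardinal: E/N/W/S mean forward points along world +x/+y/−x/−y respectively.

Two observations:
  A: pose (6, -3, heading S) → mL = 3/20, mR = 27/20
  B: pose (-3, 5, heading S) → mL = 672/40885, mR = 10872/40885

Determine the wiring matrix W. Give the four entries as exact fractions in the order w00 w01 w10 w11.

1/2 -1/2 1/2 1/2

obs A: pose=(6,-3,S) → sL=3/2, sR=6/5, mL=3/20, mR=27/20
obs B: pose=(-3,5,S) → sL=24/85, sR=120/481, mL=672/40885, mR=10872/40885
sensor matrix S = [[3/2, 6/5], [24/85, 120/481]]; det S = 7236/204425
solve [mL_A; mL_B] = S·[w00; w01] and [mR_A; mR_B] = S·[w10; w11]:
  w00 = 1/2, w01 = -1/2, w10 = 1/2, w11 = 1/2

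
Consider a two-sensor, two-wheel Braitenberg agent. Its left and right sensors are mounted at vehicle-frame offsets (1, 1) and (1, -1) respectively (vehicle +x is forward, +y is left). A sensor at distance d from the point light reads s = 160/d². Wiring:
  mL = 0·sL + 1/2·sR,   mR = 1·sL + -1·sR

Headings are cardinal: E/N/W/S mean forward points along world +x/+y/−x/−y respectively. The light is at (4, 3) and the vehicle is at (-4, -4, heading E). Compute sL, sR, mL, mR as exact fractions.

32/17 160/113 80/113 896/1921

left sensor world pos  = (-3, -3); dL² = 85
right sensor world pos = (-3, -5); dR² = 113
sL = 160/85 = 32/17
sR = 160/113 = 160/113
mL = 0·sL + 1/2·sR = 80/113
mR = 1·sL + -1·sR = 896/1921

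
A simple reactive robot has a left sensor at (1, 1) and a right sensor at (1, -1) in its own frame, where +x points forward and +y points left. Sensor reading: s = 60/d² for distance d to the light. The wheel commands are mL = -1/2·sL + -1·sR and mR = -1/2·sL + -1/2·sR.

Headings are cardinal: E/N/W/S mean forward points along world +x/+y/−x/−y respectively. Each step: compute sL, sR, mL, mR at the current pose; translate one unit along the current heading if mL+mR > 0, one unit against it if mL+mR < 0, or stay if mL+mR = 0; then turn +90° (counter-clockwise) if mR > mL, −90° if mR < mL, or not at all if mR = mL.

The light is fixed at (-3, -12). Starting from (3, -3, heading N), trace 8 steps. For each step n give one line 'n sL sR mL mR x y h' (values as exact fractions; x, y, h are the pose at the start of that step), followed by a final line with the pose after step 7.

n=0: pose=(3,-3,N); sL=12/25, sR=60/149; mL=-2394/3725, mR=-1644/3725; mL+mR=-4038/3725 → advance -1; mR−mL=30/149 → turn +1·90°
n=1: pose=(3,-4,W); sL=30/37, sR=30/53; mL=-1905/1961, mR=-1350/1961; mL+mR=-3255/1961 → advance -1; mR−mL=15/53 → turn +1·90°
n=2: pose=(4,-4,S); sL=60/113, sR=12/17; mL=-1866/1921, mR=-1188/1921; mL+mR=-3054/1921 → advance -1; mR−mL=6/17 → turn +1·90°
n=3: pose=(4,-3,E); sL=15/41, sR=15/32; mL=-855/1312, mR=-1095/2624; mL+mR=-2805/2624 → advance -1; mR−mL=15/64 → turn +1·90°
n=4: pose=(3,-3,N); sL=12/25, sR=60/149; mL=-2394/3725, mR=-1644/3725; mL+mR=-4038/3725 → advance -1; mR−mL=30/149 → turn +1·90°
n=5: pose=(3,-4,W); sL=30/37, sR=30/53; mL=-1905/1961, mR=-1350/1961; mL+mR=-3255/1961 → advance -1; mR−mL=15/53 → turn +1·90°
n=6: pose=(4,-4,S); sL=60/113, sR=12/17; mL=-1866/1921, mR=-1188/1921; mL+mR=-3054/1921 → advance -1; mR−mL=6/17 → turn +1·90°
n=7: pose=(4,-3,E); sL=15/41, sR=15/32; mL=-855/1312, mR=-1095/2624; mL+mR=-2805/2624 → advance -1; mR−mL=15/64 → turn +1·90°

0 12/25 60/149 -2394/3725 -1644/3725 3 -3 N
1 30/37 30/53 -1905/1961 -1350/1961 3 -4 W
2 60/113 12/17 -1866/1921 -1188/1921 4 -4 S
3 15/41 15/32 -855/1312 -1095/2624 4 -3 E
4 12/25 60/149 -2394/3725 -1644/3725 3 -3 N
5 30/37 30/53 -1905/1961 -1350/1961 3 -4 W
6 60/113 12/17 -1866/1921 -1188/1921 4 -4 S
7 15/41 15/32 -855/1312 -1095/2624 4 -3 E
final 3 -3 N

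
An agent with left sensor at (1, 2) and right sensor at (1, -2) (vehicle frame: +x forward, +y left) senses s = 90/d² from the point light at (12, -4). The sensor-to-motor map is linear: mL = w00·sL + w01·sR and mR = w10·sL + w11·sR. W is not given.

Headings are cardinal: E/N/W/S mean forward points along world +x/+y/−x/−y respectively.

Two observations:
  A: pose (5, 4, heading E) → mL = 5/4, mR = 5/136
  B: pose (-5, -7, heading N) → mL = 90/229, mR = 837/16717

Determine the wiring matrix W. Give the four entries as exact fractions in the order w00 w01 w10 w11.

0 1 1 -1/2

obs A: pose=(5,4,E) → sL=45/68, sR=5/4, mL=5/4, mR=5/136
obs B: pose=(-5,-7,N) → sL=18/73, sR=90/229, mL=90/229, mR=837/16717
sensor matrix S = [[45/68, 5/4], [18/73, 90/229]]; det S = -13680/284189
solve [mL_A; mL_B] = S·[w00; w01] and [mR_A; mR_B] = S·[w10; w11]:
  w00 = 0, w01 = 1, w10 = 1, w11 = -1/2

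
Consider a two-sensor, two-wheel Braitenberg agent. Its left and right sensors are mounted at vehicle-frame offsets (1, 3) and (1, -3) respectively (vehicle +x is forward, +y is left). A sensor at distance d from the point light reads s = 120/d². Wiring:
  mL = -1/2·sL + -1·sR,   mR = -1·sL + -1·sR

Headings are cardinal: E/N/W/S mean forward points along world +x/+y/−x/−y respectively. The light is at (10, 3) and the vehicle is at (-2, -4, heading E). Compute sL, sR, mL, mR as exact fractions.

120/137 120/221 -29700/30277 -42960/30277

left sensor world pos  = (-1, -1); dL² = 137
right sensor world pos = (-1, -7); dR² = 221
sL = 120/137 = 120/137
sR = 120/221 = 120/221
mL = -1/2·sL + -1·sR = -29700/30277
mR = -1·sL + -1·sR = -42960/30277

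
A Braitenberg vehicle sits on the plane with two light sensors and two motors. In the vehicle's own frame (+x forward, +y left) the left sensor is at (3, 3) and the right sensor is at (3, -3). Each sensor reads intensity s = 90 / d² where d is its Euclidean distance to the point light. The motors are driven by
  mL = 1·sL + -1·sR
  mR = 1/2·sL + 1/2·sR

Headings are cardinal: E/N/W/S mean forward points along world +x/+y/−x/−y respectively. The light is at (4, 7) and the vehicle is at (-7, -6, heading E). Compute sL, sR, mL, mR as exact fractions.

45/82 9/32 351/1312 1089/2624

left sensor world pos  = (-4, -3); dL² = 164
right sensor world pos = (-4, -9); dR² = 320
sL = 90/164 = 45/82
sR = 90/320 = 9/32
mL = 1·sL + -1·sR = 351/1312
mR = 1/2·sL + 1/2·sR = 1089/2624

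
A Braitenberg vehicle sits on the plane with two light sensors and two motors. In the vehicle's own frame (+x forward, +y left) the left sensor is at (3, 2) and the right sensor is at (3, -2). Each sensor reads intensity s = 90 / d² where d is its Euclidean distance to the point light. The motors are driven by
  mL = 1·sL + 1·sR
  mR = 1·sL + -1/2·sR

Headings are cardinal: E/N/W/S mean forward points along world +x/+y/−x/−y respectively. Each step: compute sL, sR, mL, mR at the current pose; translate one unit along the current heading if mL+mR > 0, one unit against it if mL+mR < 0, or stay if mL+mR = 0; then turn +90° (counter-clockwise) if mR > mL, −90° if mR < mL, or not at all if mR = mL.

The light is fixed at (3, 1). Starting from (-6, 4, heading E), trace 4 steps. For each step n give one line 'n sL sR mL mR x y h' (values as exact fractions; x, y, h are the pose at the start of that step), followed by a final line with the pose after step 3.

0 90/61 90/37 8820/2257 585/2257 -6 4 E
1 5/2 9/10 17/5 41/20 -5 4 S
2 90/121 90/137 23220/16577 6885/16577 -5 3 W
3 45/73 45/37 4950/2701 45/5402 -6 3 N
final -6 4 E

n=0: pose=(-6,4,E); sL=90/61, sR=90/37; mL=8820/2257, mR=585/2257; mL+mR=9405/2257 → advance +1; mR−mL=-135/37 → turn -1·90°
n=1: pose=(-5,4,S); sL=5/2, sR=9/10; mL=17/5, mR=41/20; mL+mR=109/20 → advance +1; mR−mL=-27/20 → turn -1·90°
n=2: pose=(-5,3,W); sL=90/121, sR=90/137; mL=23220/16577, mR=6885/16577; mL+mR=30105/16577 → advance +1; mR−mL=-135/137 → turn -1·90°
n=3: pose=(-6,3,N); sL=45/73, sR=45/37; mL=4950/2701, mR=45/5402; mL+mR=9945/5402 → advance +1; mR−mL=-135/74 → turn -1·90°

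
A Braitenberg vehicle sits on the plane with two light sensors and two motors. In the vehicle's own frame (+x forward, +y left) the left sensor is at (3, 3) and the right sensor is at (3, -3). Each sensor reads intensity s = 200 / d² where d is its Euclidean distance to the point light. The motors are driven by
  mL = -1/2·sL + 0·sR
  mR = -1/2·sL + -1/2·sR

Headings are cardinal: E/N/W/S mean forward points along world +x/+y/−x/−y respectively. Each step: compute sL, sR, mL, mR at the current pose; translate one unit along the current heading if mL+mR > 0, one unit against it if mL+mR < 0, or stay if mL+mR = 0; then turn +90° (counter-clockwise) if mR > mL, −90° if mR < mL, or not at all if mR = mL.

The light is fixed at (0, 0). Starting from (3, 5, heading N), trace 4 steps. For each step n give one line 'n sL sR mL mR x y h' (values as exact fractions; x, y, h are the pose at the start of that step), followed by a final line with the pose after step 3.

0 25/8 2 -25/16 -41/16 3 5 N
1 40/17 200/37 -20/17 -2440/629 3 4 E
2 100/13 100 -50/13 -700/13 2 4 S
3 40 40/13 -20 -280/13 2 5 W
final 3 5 N

n=0: pose=(3,5,N); sL=25/8, sR=2; mL=-25/16, mR=-41/16; mL+mR=-33/8 → advance -1; mR−mL=-1 → turn -1·90°
n=1: pose=(3,4,E); sL=40/17, sR=200/37; mL=-20/17, mR=-2440/629; mL+mR=-3180/629 → advance -1; mR−mL=-100/37 → turn -1·90°
n=2: pose=(2,4,S); sL=100/13, sR=100; mL=-50/13, mR=-700/13; mL+mR=-750/13 → advance -1; mR−mL=-50 → turn -1·90°
n=3: pose=(2,5,W); sL=40, sR=40/13; mL=-20, mR=-280/13; mL+mR=-540/13 → advance -1; mR−mL=-20/13 → turn -1·90°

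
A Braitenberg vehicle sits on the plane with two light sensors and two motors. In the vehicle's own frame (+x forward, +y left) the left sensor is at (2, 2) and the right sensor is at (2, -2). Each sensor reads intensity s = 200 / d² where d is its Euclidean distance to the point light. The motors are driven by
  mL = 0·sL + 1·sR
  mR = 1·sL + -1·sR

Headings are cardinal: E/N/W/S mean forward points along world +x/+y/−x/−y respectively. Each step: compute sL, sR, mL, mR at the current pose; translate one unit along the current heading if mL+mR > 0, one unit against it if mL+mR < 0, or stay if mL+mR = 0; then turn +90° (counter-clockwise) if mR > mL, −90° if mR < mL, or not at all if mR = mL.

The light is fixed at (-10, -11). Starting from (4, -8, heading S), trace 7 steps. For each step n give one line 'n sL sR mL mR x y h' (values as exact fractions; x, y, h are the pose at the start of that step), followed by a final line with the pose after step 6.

0 200/257 40/29 40/29 -4480/7453 4 -8 S
1 25/18 5/4 5/4 5/36 4 -9 W
2 200/137 200/241 200/241 20800/33017 3 -9 N
3 4/5 100/113 100/113 -48/565 3 -8 E
4 200/257 40/29 40/29 -4480/7453 4 -8 S
5 25/18 5/4 5/4 5/36 4 -9 W
6 200/137 200/241 200/241 20800/33017 3 -9 N
final 3 -8 E

n=0: pose=(4,-8,S); sL=200/257, sR=40/29; mL=40/29, mR=-4480/7453; mL+mR=200/257 → advance +1; mR−mL=-14760/7453 → turn -1·90°
n=1: pose=(4,-9,W); sL=25/18, sR=5/4; mL=5/4, mR=5/36; mL+mR=25/18 → advance +1; mR−mL=-10/9 → turn -1·90°
n=2: pose=(3,-9,N); sL=200/137, sR=200/241; mL=200/241, mR=20800/33017; mL+mR=200/137 → advance +1; mR−mL=-6600/33017 → turn -1·90°
n=3: pose=(3,-8,E); sL=4/5, sR=100/113; mL=100/113, mR=-48/565; mL+mR=4/5 → advance +1; mR−mL=-548/565 → turn -1·90°
n=4: pose=(4,-8,S); sL=200/257, sR=40/29; mL=40/29, mR=-4480/7453; mL+mR=200/257 → advance +1; mR−mL=-14760/7453 → turn -1·90°
n=5: pose=(4,-9,W); sL=25/18, sR=5/4; mL=5/4, mR=5/36; mL+mR=25/18 → advance +1; mR−mL=-10/9 → turn -1·90°
n=6: pose=(3,-9,N); sL=200/137, sR=200/241; mL=200/241, mR=20800/33017; mL+mR=200/137 → advance +1; mR−mL=-6600/33017 → turn -1·90°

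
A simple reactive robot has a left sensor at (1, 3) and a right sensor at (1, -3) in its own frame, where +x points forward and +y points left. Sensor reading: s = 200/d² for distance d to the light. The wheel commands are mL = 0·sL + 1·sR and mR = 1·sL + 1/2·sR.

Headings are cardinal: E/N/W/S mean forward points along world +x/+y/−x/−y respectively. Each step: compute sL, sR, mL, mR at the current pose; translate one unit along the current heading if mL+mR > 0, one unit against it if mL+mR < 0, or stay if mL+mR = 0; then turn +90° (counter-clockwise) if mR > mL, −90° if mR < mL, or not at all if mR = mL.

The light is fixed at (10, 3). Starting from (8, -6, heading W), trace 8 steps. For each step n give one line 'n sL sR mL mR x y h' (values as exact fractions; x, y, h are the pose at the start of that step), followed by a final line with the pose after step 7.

n=0: pose=(8,-6,W); sL=200/153, sR=40/9; mL=40/9, mR=60/17; mL+mR=1220/153 → advance +1; mR−mL=-140/153 → turn -1·90°
n=1: pose=(7,-6,N); sL=2, sR=25/8; mL=25/8, mR=57/16; mL+mR=107/16 → advance +1; mR−mL=7/16 → turn +1·90°
n=2: pose=(7,-5,W); sL=200/137, sR=200/41; mL=200/41, mR=21900/5617; mL+mR=49300/5617 → advance +1; mR−mL=-5500/5617 → turn -1·90°
n=3: pose=(6,-5,N); sL=100/49, sR=4; mL=4, mR=198/49; mL+mR=394/49 → advance +1; mR−mL=2/49 → turn +1·90°
n=4: pose=(6,-4,W); sL=8/5, sR=200/41; mL=200/41, mR=828/205; mL+mR=1828/205 → advance +1; mR−mL=-172/205 → turn -1·90°
n=5: pose=(5,-4,N); sL=2, sR=5; mL=5, mR=9/2; mL+mR=19/2 → advance +1; mR−mL=-1/2 → turn -1·90°
n=6: pose=(5,-3,E); sL=8, sR=200/97; mL=200/97, mR=876/97; mL+mR=1076/97 → advance +1; mR−mL=676/97 → turn +1·90°
n=7: pose=(6,-3,N); sL=100/37, sR=100/13; mL=100/13, mR=3150/481; mL+mR=6850/481 → advance +1; mR−mL=-550/481 → turn -1·90°

0 200/153 40/9 40/9 60/17 8 -6 W
1 2 25/8 25/8 57/16 7 -6 N
2 200/137 200/41 200/41 21900/5617 7 -5 W
3 100/49 4 4 198/49 6 -5 N
4 8/5 200/41 200/41 828/205 6 -4 W
5 2 5 5 9/2 5 -4 N
6 8 200/97 200/97 876/97 5 -3 E
7 100/37 100/13 100/13 3150/481 6 -3 N
final 6 -2 E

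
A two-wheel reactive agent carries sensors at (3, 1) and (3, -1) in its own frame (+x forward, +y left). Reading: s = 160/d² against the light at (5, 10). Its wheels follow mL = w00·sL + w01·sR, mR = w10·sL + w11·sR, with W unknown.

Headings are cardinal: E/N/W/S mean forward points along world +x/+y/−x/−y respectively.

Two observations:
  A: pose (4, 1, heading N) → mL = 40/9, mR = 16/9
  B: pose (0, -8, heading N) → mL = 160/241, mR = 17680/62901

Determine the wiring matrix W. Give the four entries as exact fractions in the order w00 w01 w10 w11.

obs A: pose=(4,1,N) → sL=4, sR=40/9, mL=40/9, mR=16/9
obs B: pose=(0,-8,N) → sL=160/261, sR=160/241, mL=160/241, mR=17680/62901
sensor matrix S = [[4, 40/9], [160/261, 160/241]]; det S = -39040/566109
solve [mL_A; mL_B] = S·[w00; w01] and [mR_A; mR_B] = S·[w10; w11]:
  w00 = 0, w01 = 1, w10 = 1, w11 = -1/2

0 1 1 -1/2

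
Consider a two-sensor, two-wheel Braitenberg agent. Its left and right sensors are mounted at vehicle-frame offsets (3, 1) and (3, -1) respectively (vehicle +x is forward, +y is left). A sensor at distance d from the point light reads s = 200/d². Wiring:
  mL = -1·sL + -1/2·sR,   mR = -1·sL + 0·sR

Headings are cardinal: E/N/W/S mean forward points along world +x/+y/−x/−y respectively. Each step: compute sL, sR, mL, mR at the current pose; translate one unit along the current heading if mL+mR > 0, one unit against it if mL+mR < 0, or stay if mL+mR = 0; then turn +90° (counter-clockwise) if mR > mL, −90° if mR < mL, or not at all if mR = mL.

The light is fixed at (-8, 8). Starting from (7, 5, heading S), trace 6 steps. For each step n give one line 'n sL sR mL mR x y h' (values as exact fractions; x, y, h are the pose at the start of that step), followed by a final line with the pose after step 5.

0 50/73 25/29 -4725/4234 -50/73 7 5 S
1 8/13 200/333 -3964/4329 -8/13 7 6 E
2 20/17 100/113 -3110/1921 -20/17 6 6 N
3 200/137 8/5 -1548/685 -200/137 6 5 W
4 50/73 25/29 -4725/4234 -50/73 7 5 S
5 8/13 200/333 -3964/4329 -8/13 7 6 E
final 6 6 N

n=0: pose=(7,5,S); sL=50/73, sR=25/29; mL=-4725/4234, mR=-50/73; mL+mR=-7625/4234 → advance -1; mR−mL=25/58 → turn +1·90°
n=1: pose=(7,6,E); sL=8/13, sR=200/333; mL=-3964/4329, mR=-8/13; mL+mR=-6628/4329 → advance -1; mR−mL=100/333 → turn +1·90°
n=2: pose=(6,6,N); sL=20/17, sR=100/113; mL=-3110/1921, mR=-20/17; mL+mR=-5370/1921 → advance -1; mR−mL=50/113 → turn +1·90°
n=3: pose=(6,5,W); sL=200/137, sR=8/5; mL=-1548/685, mR=-200/137; mL+mR=-2548/685 → advance -1; mR−mL=4/5 → turn +1·90°
n=4: pose=(7,5,S); sL=50/73, sR=25/29; mL=-4725/4234, mR=-50/73; mL+mR=-7625/4234 → advance -1; mR−mL=25/58 → turn +1·90°
n=5: pose=(7,6,E); sL=8/13, sR=200/333; mL=-3964/4329, mR=-8/13; mL+mR=-6628/4329 → advance -1; mR−mL=100/333 → turn +1·90°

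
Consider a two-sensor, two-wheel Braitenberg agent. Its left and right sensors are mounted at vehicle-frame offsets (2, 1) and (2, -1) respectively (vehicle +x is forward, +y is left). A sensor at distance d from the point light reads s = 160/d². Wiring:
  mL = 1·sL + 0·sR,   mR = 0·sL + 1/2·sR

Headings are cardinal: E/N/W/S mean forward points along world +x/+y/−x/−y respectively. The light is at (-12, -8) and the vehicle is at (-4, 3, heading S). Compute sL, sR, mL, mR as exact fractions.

left sensor world pos  = (-3, 1); dL² = 162
right sensor world pos = (-5, 1); dR² = 130
sL = 160/162 = 80/81
sR = 160/130 = 16/13
mL = 1·sL + 0·sR = 80/81
mR = 0·sL + 1/2·sR = 8/13

80/81 16/13 80/81 8/13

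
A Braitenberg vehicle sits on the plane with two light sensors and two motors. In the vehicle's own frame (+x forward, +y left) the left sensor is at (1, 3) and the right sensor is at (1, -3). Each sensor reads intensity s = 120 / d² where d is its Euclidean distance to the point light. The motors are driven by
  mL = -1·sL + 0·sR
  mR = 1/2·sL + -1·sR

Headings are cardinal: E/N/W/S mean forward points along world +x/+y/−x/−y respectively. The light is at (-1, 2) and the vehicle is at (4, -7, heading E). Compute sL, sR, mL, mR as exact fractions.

left sensor world pos  = (5, -4); dL² = 72
right sensor world pos = (5, -10); dR² = 180
sL = 120/72 = 5/3
sR = 120/180 = 2/3
mL = -1·sL + 0·sR = -5/3
mR = 1/2·sL + -1·sR = 1/6

5/3 2/3 -5/3 1/6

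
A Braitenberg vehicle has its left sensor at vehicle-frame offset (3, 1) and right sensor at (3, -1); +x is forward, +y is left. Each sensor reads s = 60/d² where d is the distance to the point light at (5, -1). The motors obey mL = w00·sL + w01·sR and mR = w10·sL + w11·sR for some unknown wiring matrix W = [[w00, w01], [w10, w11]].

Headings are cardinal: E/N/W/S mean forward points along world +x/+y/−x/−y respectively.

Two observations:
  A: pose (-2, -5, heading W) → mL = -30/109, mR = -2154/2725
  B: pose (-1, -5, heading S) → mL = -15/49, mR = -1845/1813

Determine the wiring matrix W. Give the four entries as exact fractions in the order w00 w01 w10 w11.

obs A: pose=(-2,-5,W) → sL=12/25, sR=60/109, mL=-30/109, mR=-2154/2725
obs B: pose=(-1,-5,S) → sL=30/37, sR=30/49, mL=-15/49, mR=-1845/1813
sensor matrix S = [[12/25, 60/109], [30/37, 30/49]]; det S = -150624/988085
solve [mL_A; mL_B] = S·[w00; w01] and [mR_A; mR_B] = S·[w10; w11]:
  w00 = 0, w01 = -1/2, w10 = -1/2, w11 = -1

0 -1/2 -1/2 -1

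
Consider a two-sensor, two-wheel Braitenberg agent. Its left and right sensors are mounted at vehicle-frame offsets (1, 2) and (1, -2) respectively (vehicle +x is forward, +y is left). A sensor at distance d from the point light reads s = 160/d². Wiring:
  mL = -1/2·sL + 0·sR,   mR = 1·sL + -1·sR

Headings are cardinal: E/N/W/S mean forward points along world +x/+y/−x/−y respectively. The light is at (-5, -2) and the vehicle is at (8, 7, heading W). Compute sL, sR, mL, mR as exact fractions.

left sensor world pos  = (7, 5); dL² = 193
right sensor world pos = (7, 9); dR² = 265
sL = 160/193 = 160/193
sR = 160/265 = 32/53
mL = -1/2·sL + 0·sR = -80/193
mR = 1·sL + -1·sR = 2304/10229

160/193 32/53 -80/193 2304/10229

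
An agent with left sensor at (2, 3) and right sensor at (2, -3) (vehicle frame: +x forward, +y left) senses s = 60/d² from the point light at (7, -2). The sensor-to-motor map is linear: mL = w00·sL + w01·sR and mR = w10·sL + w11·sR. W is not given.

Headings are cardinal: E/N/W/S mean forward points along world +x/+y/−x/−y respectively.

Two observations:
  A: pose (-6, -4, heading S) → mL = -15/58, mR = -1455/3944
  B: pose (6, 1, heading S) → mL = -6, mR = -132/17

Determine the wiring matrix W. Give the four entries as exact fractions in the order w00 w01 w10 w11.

-1/2 0 -1/2 -1/2

obs A: pose=(-6,-4,S) → sL=15/29, sR=15/68, mL=-15/58, mR=-1455/3944
obs B: pose=(6,1,S) → sL=12, sR=60/17, mL=-6, mR=-132/17
sensor matrix S = [[15/29, 15/68], [12, 60/17]]; det S = -405/493
solve [mL_A; mL_B] = S·[w00; w01] and [mR_A; mR_B] = S·[w10; w11]:
  w00 = -1/2, w01 = 0, w10 = -1/2, w11 = -1/2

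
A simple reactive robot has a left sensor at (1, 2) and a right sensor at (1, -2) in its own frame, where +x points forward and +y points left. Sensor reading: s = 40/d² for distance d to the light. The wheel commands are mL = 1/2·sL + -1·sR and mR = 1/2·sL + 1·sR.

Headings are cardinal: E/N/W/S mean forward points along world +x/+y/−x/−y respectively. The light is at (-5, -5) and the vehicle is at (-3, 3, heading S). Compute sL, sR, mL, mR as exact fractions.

left sensor world pos  = (-1, 2); dL² = 65
right sensor world pos = (-5, 2); dR² = 49
sL = 40/65 = 8/13
sR = 40/49 = 40/49
mL = 1/2·sL + -1·sR = -324/637
mR = 1/2·sL + 1·sR = 716/637

8/13 40/49 -324/637 716/637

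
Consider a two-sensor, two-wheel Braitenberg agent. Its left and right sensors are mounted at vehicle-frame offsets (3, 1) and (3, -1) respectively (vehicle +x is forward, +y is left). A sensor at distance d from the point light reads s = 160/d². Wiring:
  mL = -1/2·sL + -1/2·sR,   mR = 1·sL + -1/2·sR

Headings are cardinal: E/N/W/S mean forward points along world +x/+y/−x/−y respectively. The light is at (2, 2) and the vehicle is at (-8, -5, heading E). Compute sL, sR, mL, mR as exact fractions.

left sensor world pos  = (-5, -4); dL² = 85
right sensor world pos = (-5, -6); dR² = 113
sL = 160/85 = 32/17
sR = 160/113 = 160/113
mL = -1/2·sL + -1/2·sR = -3168/1921
mR = 1·sL + -1/2·sR = 2256/1921

32/17 160/113 -3168/1921 2256/1921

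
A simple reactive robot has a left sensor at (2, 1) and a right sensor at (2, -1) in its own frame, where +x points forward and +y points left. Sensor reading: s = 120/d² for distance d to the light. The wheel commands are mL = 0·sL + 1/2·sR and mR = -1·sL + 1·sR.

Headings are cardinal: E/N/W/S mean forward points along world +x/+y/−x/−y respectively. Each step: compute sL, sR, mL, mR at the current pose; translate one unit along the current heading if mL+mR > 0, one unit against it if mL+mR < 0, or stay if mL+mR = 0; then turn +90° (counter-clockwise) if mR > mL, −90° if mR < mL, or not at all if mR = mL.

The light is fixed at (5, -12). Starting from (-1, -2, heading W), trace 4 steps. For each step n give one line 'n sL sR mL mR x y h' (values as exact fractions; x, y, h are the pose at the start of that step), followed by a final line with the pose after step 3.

0 24/29 24/37 12/37 -192/1073 -1 -2 W
1 15/26 2/3 1/3 7/78 -2 -2 N
2 120/169 24/25 12/25 1056/4225 -2 -1 E
3 60/53 12/13 6/13 -144/689 -1 -1 S
final -1 -2 W

n=0: pose=(-1,-2,W); sL=24/29, sR=24/37; mL=12/37, mR=-192/1073; mL+mR=156/1073 → advance +1; mR−mL=-540/1073 → turn -1·90°
n=1: pose=(-2,-2,N); sL=15/26, sR=2/3; mL=1/3, mR=7/78; mL+mR=11/26 → advance +1; mR−mL=-19/78 → turn -1·90°
n=2: pose=(-2,-1,E); sL=120/169, sR=24/25; mL=12/25, mR=1056/4225; mL+mR=3084/4225 → advance +1; mR−mL=-972/4225 → turn -1·90°
n=3: pose=(-1,-1,S); sL=60/53, sR=12/13; mL=6/13, mR=-144/689; mL+mR=174/689 → advance +1; mR−mL=-462/689 → turn -1·90°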